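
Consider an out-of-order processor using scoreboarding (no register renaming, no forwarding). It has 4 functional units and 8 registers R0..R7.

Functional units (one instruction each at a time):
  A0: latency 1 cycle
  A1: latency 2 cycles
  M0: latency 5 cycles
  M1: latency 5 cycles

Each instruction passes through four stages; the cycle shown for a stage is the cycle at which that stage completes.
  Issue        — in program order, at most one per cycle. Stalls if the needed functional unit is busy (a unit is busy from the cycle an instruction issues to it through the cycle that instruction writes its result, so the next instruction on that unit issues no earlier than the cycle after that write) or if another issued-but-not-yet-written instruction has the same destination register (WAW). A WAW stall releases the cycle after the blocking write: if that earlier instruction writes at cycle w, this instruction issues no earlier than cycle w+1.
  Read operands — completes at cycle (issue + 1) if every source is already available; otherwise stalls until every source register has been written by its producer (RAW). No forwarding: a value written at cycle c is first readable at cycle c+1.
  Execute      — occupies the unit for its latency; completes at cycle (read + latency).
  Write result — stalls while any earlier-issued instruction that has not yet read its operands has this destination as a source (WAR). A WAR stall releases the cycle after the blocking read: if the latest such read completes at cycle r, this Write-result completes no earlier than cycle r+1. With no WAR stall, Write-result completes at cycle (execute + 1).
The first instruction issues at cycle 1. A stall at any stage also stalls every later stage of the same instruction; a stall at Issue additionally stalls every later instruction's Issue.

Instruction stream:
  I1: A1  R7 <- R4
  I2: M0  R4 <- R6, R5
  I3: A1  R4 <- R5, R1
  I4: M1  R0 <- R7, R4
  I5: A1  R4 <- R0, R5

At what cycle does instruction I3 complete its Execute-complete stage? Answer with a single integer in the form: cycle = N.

cycle = 13

I1: IS=1 RO=2 EX=4 WR=5
I2: IS=2 RO=3 EX=8 WR=9
I3: IS=10 RO=11 EX=13 WR=14  [WAW R4: wait I2 write@9]
I4: IS=11 RO=15 EX=20 WR=21  [RAW R4: wait I3 write@14]
I5: IS=15 RO=22 EX=24 WR=25  [struct: A1 busy until I3 writes@14; RAW R0: wait I4 write@21]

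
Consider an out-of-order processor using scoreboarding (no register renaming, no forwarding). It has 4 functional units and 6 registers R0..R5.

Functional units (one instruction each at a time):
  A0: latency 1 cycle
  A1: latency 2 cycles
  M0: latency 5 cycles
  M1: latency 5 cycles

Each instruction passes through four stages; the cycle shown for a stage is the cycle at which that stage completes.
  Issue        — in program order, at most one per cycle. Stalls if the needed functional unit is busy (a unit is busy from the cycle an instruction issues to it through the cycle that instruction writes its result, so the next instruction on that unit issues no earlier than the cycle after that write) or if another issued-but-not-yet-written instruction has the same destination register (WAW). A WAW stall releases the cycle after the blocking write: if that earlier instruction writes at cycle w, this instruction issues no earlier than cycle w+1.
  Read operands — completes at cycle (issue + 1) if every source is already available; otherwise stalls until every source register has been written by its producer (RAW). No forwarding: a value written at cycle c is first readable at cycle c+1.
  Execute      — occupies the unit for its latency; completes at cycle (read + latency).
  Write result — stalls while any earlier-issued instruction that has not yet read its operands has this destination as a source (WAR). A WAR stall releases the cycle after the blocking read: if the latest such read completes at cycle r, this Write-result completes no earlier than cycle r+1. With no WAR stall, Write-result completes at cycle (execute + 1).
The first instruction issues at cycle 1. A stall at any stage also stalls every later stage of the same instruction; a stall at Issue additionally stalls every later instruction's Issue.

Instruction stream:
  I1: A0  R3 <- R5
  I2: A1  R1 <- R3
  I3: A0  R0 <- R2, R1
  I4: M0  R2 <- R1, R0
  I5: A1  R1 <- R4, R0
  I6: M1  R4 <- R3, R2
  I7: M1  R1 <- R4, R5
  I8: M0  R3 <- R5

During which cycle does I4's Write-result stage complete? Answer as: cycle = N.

c1: I1 dispatched to A0
c2: I1 operands ready; I2 dispatched to A1
c3: I1 complete
c4: R3←I1
c5: I2 operands ready; I3 dispatched to A0
c6: I4 dispatched to M0
c7: I2 complete
c8: R1←I2
c9: I3 operands ready; I5 dispatched to A1
c10: I3 complete; I6 dispatched to M1
c11: R0←I3
c12: I4 operands ready; I5 operands ready
c14: I5 complete
c15: R1←I5
c17: I4 complete
c18: R2←I4
c19: I6 operands ready
c24: I6 complete
c25: R4←I6
c26: I7 dispatched to M1
c27: I7 operands ready; I8 dispatched to M0
c28: I8 operands ready
c32: I7 complete
c33: R1←I7; I8 complete
c34: R3←I8

cycle = 18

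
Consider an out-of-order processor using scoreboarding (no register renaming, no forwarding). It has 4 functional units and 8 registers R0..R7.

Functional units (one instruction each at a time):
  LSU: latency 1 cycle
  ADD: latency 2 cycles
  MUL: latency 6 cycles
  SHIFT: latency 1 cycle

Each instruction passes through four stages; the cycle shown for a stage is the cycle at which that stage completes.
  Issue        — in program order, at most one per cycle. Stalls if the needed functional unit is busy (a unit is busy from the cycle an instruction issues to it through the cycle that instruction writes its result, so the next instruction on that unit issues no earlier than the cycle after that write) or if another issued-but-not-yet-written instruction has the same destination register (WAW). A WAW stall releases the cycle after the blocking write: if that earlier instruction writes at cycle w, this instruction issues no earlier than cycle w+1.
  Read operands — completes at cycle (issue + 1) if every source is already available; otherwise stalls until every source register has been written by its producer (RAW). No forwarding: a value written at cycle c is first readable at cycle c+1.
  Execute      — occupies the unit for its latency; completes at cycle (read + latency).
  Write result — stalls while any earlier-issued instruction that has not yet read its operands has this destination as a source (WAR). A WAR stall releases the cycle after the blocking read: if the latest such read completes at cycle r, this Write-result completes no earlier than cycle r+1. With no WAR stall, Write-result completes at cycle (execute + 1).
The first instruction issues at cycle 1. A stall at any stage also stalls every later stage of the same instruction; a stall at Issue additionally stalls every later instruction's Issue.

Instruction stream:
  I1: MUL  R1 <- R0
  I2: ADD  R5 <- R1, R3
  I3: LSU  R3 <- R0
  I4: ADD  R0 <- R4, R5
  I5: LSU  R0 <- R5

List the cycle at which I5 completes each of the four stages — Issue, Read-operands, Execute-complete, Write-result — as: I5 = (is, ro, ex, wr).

I1: IS=1 RO=2 EX=8 WR=9
I2: IS=2 RO=10 EX=12 WR=13  [RAW R1: wait I1 write@9]
I3: IS=3 RO=4 EX=5 WR=11  [WAR R3: wait I2 read@10]
I4: IS=14 RO=15 EX=17 WR=18  [struct: ADD busy until I2 writes@13]
I5: IS=19 RO=20 EX=21 WR=22  [WAW R0: wait I4 write@18]

I5 = (19, 20, 21, 22)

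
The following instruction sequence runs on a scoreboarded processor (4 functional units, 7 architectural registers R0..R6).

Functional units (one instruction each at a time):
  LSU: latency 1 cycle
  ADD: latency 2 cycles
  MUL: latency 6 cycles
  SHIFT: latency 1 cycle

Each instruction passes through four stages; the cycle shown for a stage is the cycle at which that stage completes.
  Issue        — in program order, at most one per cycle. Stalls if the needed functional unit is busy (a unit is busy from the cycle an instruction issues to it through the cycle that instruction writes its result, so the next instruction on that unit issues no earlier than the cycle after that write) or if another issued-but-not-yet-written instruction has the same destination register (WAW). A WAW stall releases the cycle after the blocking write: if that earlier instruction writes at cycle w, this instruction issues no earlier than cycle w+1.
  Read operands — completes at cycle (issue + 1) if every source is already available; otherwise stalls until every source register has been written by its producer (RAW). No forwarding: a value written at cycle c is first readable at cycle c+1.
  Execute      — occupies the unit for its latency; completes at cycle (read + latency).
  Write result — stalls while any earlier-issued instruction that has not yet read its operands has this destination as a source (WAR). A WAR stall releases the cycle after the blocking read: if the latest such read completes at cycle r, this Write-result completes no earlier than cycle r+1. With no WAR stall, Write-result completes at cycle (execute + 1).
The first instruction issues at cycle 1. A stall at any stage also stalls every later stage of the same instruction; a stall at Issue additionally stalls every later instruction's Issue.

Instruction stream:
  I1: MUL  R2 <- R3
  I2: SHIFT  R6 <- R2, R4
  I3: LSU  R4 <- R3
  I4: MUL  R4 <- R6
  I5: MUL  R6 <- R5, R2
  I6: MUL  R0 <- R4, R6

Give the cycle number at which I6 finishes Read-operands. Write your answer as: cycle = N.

[1] I1 dispatched to MUL
[2] I1 operands ready | I2 dispatched to SHIFT
[3] I3 dispatched to LSU
[4] I3 operands ready
[5] I3 complete
[8] I1 complete
[9] R2←I1
[10] I2 operands ready
[11] I2 complete | R4←I3
[12] R6←I2 | I4 dispatched to MUL
[13] I4 operands ready
[19] I4 complete
[20] R4←I4
[21] I5 dispatched to MUL
[22] I5 operands ready
[28] I5 complete
[29] R6←I5
[30] I6 dispatched to MUL
[31] I6 operands ready
[37] I6 complete
[38] R0←I6

cycle = 31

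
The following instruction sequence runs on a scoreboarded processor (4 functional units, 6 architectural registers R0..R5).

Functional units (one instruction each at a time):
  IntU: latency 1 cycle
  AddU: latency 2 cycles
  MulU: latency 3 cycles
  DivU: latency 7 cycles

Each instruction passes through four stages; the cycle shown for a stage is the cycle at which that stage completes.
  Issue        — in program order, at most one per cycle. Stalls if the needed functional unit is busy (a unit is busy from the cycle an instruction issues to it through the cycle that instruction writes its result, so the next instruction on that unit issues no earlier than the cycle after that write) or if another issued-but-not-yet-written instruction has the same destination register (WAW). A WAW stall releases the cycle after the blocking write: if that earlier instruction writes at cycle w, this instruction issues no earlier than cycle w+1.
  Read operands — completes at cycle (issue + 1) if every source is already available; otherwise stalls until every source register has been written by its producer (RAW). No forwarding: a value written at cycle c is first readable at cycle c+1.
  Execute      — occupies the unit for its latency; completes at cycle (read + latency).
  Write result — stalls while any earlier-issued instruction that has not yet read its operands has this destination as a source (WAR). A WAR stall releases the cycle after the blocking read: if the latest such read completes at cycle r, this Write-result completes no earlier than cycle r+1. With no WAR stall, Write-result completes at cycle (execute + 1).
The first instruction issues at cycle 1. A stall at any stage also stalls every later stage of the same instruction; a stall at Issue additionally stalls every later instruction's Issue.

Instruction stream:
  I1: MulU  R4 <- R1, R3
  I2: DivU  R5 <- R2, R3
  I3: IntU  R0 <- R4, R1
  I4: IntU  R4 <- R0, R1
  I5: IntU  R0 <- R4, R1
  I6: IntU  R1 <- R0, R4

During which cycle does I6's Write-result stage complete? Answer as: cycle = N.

[I1] 1/2/5/6
[I2] 2/3/10/11
[I3] 3/7/8/9  (RAW R4: wait I1 write@6)
[I4] 10/11/12/13  (struct: IntU busy until I3 writes@9)
[I5] 14/15/16/17  (struct: IntU busy until I4 writes@13)
[I6] 18/19/20/21  (struct: IntU busy until I5 writes@17)

cycle = 21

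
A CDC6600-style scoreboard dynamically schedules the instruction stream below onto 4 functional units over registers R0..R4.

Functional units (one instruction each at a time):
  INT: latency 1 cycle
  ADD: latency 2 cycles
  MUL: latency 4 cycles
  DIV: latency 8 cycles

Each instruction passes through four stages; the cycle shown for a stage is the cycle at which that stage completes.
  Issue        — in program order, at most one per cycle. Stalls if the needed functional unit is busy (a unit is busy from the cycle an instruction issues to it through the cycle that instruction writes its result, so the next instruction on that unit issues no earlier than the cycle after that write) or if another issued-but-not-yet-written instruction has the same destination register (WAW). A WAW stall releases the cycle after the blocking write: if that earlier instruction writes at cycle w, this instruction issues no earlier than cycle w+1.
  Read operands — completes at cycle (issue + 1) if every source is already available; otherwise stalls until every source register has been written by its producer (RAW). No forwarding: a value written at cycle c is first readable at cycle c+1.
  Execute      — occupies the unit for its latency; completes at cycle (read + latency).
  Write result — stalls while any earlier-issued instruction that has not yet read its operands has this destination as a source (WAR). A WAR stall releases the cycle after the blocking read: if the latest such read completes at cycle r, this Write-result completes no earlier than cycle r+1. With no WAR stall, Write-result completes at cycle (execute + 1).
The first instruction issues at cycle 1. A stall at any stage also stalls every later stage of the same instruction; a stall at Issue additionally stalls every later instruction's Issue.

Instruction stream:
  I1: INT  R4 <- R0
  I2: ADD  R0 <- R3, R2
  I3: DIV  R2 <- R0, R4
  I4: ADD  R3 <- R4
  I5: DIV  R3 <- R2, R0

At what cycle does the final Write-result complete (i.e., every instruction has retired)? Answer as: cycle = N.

cycle 1: I1→INT
cycle 2: I1 RO · I2→ADD
cycle 3: I1 EX · I2 RO · I3→DIV
cycle 4: I1 WR R4
cycle 5: I2 EX
cycle 6: I2 WR R0
cycle 7: I3 RO · I4→ADD
cycle 8: I4 RO
cycle 10: I4 EX
cycle 11: I4 WR R3
cycle 15: I3 EX
cycle 16: I3 WR R2
cycle 17: I5→DIV
cycle 18: I5 RO
cycle 26: I5 EX
cycle 27: I5 WR R3

cycle = 27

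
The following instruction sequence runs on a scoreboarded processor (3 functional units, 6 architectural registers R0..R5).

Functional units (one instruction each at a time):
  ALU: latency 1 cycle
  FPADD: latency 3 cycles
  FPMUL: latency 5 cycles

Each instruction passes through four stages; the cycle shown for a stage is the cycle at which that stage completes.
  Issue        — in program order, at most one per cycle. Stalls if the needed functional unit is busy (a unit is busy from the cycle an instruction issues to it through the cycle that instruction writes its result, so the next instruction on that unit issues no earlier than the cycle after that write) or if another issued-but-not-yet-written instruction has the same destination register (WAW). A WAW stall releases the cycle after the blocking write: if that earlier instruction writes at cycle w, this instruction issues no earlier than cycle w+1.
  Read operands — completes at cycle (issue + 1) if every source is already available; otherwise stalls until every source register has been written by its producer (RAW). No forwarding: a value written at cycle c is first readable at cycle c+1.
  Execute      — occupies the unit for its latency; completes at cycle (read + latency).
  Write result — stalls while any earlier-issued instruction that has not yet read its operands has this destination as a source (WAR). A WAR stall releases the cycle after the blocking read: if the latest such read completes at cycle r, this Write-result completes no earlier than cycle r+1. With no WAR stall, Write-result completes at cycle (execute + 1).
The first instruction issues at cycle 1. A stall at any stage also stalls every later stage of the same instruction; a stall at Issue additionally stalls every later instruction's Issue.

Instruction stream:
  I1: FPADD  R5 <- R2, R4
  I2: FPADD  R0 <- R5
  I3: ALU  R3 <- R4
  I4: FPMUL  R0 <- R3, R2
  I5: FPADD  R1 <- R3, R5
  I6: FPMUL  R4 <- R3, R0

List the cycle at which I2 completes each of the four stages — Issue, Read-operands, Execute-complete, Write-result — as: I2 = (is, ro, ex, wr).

I1  is:1  ro:2  ex:5  wr:6
I2  is:7  ro:8  ex:11  wr:12  — struct: FPADD busy until I1 writes@6
I3  is:8  ro:9  ex:10  wr:11
I4  is:13  ro:14  ex:19  wr:20  — WAW R0: wait I2 write@12
I5  is:14  ro:15  ex:18  wr:19
I6  is:21  ro:22  ex:27  wr:28  — struct: FPMUL busy until I4 writes@20

I2 = (7, 8, 11, 12)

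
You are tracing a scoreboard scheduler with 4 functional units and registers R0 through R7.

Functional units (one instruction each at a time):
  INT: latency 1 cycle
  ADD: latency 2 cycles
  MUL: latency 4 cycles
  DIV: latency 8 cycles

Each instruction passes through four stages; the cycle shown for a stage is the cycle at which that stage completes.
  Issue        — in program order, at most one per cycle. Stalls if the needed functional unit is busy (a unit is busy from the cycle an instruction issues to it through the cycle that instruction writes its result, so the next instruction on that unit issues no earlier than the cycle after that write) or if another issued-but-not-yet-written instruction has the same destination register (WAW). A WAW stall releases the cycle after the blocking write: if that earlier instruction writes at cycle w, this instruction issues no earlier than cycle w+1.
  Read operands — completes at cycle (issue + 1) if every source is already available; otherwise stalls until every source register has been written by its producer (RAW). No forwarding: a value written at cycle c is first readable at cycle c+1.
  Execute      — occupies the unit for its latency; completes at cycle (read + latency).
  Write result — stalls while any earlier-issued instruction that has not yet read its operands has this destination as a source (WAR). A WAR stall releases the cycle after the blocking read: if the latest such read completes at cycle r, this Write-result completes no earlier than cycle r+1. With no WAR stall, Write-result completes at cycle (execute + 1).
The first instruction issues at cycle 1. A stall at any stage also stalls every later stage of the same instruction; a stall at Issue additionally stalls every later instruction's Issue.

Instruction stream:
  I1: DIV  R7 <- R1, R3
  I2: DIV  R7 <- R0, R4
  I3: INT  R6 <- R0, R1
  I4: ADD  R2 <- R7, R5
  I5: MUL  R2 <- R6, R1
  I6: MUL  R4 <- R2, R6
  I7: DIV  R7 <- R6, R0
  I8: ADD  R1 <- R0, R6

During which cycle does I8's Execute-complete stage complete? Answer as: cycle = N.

c1: issue I1 (DIV)
c2: I1 read-ops
c10: I1 finished on DIV
c11: I1→R7
c12: issue I2 (DIV)
c13: I2 read-ops; issue I3 (INT)
c14: I3 read-ops; issue I4 (ADD)
c15: I3 finished on INT
c16: I3→R6
c21: I2 finished on DIV
c22: I2→R7
c23: I4 read-ops
c25: I4 finished on ADD
c26: I4→R2
c27: issue I5 (MUL)
c28: I5 read-ops
c32: I5 finished on MUL
c33: I5→R2
c34: issue I6 (MUL)
c35: I6 read-ops; issue I7 (DIV)
c36: I7 read-ops; issue I8 (ADD)
c37: I8 read-ops
c39: I6 finished on MUL; I8 finished on ADD
c40: I6→R4; I8→R1
c44: I7 finished on DIV
c45: I7→R7

cycle = 39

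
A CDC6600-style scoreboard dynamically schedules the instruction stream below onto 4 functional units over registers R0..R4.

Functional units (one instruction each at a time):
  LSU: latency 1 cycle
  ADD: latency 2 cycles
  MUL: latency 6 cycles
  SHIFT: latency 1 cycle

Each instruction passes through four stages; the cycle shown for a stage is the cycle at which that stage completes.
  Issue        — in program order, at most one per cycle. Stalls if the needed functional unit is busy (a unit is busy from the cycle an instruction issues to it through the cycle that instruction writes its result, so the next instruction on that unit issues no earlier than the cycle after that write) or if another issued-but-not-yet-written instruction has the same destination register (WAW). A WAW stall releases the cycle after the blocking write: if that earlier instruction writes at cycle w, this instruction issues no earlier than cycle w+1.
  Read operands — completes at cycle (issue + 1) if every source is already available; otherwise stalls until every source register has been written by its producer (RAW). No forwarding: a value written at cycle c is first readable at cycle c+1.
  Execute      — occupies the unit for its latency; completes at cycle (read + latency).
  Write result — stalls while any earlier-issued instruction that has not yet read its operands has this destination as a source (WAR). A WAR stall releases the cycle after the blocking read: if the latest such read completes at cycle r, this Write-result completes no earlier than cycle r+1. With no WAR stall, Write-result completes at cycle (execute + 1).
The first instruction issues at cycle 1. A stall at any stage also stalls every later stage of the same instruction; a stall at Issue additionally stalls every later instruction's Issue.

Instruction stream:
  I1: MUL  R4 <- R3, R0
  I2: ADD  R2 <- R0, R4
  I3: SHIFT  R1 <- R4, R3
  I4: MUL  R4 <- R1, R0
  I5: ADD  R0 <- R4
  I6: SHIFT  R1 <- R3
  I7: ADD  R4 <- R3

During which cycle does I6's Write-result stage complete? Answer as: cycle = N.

c1: I1 issues→MUL
c2: I1 reads; I2 issues→ADD
c3: I3 issues→SHIFT
c8: I1 exec-done
c9: I1 writes R4
c10: I2 reads; I3 reads; I4 issues→MUL
c11: I3 exec-done
c12: I2 exec-done; I3 writes R1
c13: I2 writes R2; I4 reads
c14: I5 issues→ADD
c15: I6 issues→SHIFT
c16: I6 reads
c17: I6 exec-done
c18: I6 writes R1
c19: I4 exec-done
c20: I4 writes R4
c21: I5 reads
c23: I5 exec-done
c24: I5 writes R0
c25: I7 issues→ADD
c26: I7 reads
c28: I7 exec-done
c29: I7 writes R4

cycle = 18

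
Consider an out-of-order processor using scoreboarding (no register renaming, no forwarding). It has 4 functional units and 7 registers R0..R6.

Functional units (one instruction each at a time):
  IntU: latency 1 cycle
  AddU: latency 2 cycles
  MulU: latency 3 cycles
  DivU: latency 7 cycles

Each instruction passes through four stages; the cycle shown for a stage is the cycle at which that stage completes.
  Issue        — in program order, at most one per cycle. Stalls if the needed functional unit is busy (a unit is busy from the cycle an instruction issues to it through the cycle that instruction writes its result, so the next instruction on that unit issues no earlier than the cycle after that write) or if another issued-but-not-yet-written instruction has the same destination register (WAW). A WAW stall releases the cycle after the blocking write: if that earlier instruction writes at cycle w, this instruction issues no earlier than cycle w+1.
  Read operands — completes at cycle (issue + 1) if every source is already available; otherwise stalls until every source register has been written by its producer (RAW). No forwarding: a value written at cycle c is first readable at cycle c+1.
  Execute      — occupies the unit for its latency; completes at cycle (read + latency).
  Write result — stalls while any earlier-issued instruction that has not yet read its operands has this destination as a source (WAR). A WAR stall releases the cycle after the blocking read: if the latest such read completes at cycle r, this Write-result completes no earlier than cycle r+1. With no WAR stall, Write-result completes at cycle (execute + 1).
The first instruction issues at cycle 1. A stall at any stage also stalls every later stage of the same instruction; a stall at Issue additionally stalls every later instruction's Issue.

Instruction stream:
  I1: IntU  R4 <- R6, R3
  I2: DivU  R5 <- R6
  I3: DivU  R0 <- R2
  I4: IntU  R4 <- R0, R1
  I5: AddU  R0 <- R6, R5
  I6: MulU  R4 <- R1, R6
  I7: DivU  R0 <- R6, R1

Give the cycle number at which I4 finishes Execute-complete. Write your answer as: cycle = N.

[I1] 1/2/3/4
[I2] 2/3/10/11
[I3] 12/13/20/21  (struct: DivU busy until I2 writes@11)
[I4] 13/22/23/24  (RAW R0: wait I3 write@21)
[I5] 22/23/25/26  (WAW R0: wait I3 write@21)
[I6] 25/26/29/30  (WAW R4: wait I4 write@24)
[I7] 27/28/35/36  (WAW R0: wait I5 write@26)

cycle = 23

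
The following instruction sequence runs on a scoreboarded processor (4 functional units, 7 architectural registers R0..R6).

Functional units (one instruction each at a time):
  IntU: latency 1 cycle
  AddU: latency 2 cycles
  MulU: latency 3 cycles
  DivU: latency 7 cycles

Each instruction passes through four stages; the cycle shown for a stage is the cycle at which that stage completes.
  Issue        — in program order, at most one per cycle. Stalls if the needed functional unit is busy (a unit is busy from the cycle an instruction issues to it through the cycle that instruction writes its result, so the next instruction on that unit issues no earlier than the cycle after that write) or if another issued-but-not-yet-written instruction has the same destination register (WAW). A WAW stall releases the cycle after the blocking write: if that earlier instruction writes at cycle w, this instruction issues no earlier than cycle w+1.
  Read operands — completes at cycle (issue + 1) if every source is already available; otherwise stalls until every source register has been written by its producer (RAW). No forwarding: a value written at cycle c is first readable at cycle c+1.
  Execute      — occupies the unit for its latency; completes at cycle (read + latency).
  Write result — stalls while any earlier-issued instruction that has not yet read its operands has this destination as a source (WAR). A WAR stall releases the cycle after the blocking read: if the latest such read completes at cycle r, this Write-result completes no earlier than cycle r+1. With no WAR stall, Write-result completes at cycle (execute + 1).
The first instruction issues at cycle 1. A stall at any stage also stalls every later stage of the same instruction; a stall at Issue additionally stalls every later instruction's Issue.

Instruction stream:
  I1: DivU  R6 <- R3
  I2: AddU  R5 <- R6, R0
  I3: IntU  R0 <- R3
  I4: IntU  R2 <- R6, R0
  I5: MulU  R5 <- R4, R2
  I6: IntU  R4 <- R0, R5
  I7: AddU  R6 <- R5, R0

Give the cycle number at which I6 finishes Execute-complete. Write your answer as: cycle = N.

cycle = 23

I1  is:1  ro:2  ex:9  wr:10
I2  is:2  ro:11  ex:13  wr:14  — RAW R6: wait I1 write@10
I3  is:3  ro:4  ex:5  wr:12  — WAR R0: wait I2 read@11
I4  is:13  ro:14  ex:15  wr:16  — struct: IntU busy until I3 writes@12
I5  is:15  ro:17  ex:20  wr:21  — WAW R5: wait I2 write@14, RAW R2: wait I4 write@16
I6  is:17  ro:22  ex:23  wr:24  — struct: IntU busy until I4 writes@16, RAW R5: wait I5 write@21
I7  is:18  ro:22  ex:24  wr:25  — RAW R5: wait I5 write@21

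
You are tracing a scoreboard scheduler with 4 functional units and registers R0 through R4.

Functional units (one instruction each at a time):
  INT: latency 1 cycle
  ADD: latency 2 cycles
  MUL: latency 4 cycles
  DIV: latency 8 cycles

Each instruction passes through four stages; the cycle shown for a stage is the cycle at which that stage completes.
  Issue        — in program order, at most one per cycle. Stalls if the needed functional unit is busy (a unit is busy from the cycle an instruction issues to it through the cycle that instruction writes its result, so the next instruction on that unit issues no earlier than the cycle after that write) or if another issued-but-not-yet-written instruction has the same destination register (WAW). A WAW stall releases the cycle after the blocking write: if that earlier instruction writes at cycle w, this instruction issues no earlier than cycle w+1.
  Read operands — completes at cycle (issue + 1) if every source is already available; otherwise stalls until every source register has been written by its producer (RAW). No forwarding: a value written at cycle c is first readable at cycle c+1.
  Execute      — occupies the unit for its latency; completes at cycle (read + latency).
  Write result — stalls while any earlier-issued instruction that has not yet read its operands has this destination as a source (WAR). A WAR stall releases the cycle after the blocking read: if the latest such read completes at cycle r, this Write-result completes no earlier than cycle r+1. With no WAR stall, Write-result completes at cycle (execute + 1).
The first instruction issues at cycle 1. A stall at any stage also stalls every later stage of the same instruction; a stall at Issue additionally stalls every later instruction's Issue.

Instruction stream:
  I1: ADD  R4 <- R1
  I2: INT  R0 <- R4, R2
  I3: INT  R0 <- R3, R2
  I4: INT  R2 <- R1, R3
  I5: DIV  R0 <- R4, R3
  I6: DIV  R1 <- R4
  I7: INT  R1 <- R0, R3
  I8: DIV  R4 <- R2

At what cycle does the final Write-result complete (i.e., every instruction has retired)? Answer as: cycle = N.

cycle 1: issue I1 (ADD)
cycle 2: I1 read-ops · issue I2 (INT)
cycle 4: I1 finished on ADD
cycle 5: I1→R4
cycle 6: I2 read-ops
cycle 7: I2 finished on INT
cycle 8: I2→R0
cycle 9: issue I3 (INT)
cycle 10: I3 read-ops
cycle 11: I3 finished on INT
cycle 12: I3→R0
cycle 13: issue I4 (INT)
cycle 14: I4 read-ops · issue I5 (DIV)
cycle 15: I4 finished on INT · I5 read-ops
cycle 16: I4→R2
cycle 23: I5 finished on DIV
cycle 24: I5→R0
cycle 25: issue I6 (DIV)
cycle 26: I6 read-ops
cycle 34: I6 finished on DIV
cycle 35: I6→R1
cycle 36: issue I7 (INT)
cycle 37: I7 read-ops · issue I8 (DIV)
cycle 38: I7 finished on INT · I8 read-ops
cycle 39: I7→R1
cycle 46: I8 finished on DIV
cycle 47: I8→R4

cycle = 47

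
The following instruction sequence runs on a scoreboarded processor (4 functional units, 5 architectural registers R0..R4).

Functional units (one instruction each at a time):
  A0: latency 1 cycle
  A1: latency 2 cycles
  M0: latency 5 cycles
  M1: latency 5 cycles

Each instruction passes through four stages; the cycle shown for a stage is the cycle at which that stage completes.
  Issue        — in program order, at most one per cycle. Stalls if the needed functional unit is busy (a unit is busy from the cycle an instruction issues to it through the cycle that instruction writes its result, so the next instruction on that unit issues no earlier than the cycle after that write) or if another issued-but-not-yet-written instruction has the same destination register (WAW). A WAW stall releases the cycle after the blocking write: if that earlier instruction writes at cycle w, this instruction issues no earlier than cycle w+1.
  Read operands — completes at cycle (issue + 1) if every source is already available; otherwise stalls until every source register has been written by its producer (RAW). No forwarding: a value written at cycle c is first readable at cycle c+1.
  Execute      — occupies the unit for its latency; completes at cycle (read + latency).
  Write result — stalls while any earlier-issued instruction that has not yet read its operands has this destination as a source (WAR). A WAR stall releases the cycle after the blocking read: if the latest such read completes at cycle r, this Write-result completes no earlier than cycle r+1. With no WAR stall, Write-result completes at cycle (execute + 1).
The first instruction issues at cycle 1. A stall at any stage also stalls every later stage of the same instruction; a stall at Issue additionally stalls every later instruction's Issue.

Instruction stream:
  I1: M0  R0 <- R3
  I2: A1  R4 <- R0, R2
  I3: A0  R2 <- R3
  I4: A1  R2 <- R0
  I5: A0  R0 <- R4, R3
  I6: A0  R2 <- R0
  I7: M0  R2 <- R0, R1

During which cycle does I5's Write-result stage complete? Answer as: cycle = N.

c1: I1→M0
c2: I1 RO | I2→A1
c3: I3→A0
c4: I3 RO
c5: I3 EX
c7: I1 EX
c8: I1 WR R0
c9: I2 RO
c10: I3 WR R2
c11: I2 EX
c12: I2 WR R4
c13: I4→A1
c14: I4 RO | I5→A0
c15: I5 RO
c16: I4 EX | I5 EX
c17: I4 WR R2 | I5 WR R0
c18: I6→A0
c19: I6 RO
c20: I6 EX
c21: I6 WR R2
c22: I7→M0
c23: I7 RO
c28: I7 EX
c29: I7 WR R2

cycle = 17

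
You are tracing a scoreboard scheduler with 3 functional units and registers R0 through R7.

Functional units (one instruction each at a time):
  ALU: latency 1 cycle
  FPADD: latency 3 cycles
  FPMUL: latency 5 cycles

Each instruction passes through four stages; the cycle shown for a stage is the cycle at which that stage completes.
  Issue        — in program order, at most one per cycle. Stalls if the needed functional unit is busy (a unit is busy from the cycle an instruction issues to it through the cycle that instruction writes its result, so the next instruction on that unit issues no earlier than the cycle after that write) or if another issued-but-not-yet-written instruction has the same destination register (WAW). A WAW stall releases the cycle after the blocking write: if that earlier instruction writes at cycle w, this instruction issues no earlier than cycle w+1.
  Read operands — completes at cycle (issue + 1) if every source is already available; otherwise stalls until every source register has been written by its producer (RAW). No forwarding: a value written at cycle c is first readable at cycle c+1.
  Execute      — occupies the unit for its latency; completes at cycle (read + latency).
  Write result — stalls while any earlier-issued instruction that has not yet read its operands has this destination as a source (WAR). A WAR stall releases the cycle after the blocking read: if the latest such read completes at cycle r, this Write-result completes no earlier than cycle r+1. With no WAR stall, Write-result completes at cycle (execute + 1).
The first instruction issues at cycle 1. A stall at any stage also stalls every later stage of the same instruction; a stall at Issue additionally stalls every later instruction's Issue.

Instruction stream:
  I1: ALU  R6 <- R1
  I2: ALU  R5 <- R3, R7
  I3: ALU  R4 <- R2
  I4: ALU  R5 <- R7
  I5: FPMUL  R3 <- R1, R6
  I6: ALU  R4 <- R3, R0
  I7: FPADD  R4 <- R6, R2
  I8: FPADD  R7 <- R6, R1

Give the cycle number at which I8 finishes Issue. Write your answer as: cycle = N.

cycle = 31

t=1  I1 dispatched to ALU
t=2  I1 operands ready
t=3  I1 complete
t=4  R6←I1
t=5  I2 dispatched to ALU
t=6  I2 operands ready
t=7  I2 complete
t=8  R5←I2
t=9  I3 dispatched to ALU
t=10  I3 operands ready
t=11  I3 complete
t=12  R4←I3
t=13  I4 dispatched to ALU
t=14  I4 operands ready · I5 dispatched to FPMUL
t=15  I4 complete · I5 operands ready
t=16  R5←I4
t=17  I6 dispatched to ALU
t=20  I5 complete
t=21  R3←I5
t=22  I6 operands ready
t=23  I6 complete
t=24  R4←I6
t=25  I7 dispatched to FPADD
t=26  I7 operands ready
t=29  I7 complete
t=30  R4←I7
t=31  I8 dispatched to FPADD
t=32  I8 operands ready
t=35  I8 complete
t=36  R7←I8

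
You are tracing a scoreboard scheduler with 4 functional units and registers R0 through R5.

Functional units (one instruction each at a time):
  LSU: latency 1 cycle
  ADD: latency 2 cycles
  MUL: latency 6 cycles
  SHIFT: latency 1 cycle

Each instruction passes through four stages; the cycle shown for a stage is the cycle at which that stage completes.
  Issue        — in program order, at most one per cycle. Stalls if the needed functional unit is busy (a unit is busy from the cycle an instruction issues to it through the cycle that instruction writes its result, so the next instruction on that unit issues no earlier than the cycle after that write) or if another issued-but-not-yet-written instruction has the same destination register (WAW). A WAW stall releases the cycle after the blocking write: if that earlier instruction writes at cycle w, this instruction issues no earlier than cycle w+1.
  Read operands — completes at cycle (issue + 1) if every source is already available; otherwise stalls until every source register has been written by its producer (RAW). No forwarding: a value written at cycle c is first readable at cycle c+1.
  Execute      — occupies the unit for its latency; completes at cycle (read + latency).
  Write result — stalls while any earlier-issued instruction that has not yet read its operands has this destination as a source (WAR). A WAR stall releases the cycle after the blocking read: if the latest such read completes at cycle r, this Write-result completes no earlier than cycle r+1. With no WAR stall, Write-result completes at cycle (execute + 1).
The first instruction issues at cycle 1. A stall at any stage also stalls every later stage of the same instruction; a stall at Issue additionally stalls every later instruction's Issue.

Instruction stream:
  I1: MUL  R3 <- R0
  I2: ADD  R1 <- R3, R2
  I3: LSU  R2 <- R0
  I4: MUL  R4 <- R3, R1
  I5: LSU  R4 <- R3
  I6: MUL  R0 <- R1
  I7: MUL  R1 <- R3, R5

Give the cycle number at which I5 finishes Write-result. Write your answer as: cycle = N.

cycle = 25

t=1  issue I1 (MUL)
t=2  I1 read-ops · issue I2 (ADD)
t=3  issue I3 (LSU)
t=4  I3 read-ops
t=5  I3 finished on LSU
t=8  I1 finished on MUL
t=9  I1→R3
t=10  I2 read-ops · issue I4 (MUL)
t=11  I3→R2
t=12  I2 finished on ADD
t=13  I2→R1
t=14  I4 read-ops
t=20  I4 finished on MUL
t=21  I4→R4
t=22  issue I5 (LSU)
t=23  I5 read-ops · issue I6 (MUL)
t=24  I5 finished on LSU · I6 read-ops
t=25  I5→R4
t=30  I6 finished on MUL
t=31  I6→R0
t=32  issue I7 (MUL)
t=33  I7 read-ops
t=39  I7 finished on MUL
t=40  I7→R1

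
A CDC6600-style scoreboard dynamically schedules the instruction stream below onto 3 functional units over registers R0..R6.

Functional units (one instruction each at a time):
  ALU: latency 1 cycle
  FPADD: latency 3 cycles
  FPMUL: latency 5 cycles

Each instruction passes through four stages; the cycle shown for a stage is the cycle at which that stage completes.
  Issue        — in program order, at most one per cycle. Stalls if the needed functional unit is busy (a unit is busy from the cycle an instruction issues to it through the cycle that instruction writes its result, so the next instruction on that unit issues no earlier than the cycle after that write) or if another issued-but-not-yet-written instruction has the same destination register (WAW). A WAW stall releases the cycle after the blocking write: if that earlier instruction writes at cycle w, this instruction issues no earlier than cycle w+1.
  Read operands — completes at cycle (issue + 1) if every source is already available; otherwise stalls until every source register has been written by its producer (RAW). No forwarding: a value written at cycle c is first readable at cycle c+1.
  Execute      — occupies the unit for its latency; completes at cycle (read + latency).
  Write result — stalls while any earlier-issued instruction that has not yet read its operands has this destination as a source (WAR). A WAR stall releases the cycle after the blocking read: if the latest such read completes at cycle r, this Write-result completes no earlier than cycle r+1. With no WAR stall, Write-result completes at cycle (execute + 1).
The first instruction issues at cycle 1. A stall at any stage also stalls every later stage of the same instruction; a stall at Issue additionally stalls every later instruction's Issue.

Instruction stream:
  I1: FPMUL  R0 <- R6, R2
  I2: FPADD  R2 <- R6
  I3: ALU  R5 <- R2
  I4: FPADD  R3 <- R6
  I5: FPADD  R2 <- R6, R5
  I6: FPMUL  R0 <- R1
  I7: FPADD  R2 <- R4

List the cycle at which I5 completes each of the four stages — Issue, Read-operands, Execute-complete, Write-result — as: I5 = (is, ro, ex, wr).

[1] I1→FPMUL
[2] I1 RO, I2→FPADD
[3] I2 RO, I3→ALU
[6] I2 EX
[7] I1 EX, I2 WR R2
[8] I1 WR R0, I3 RO, I4→FPADD
[9] I3 EX, I4 RO
[10] I3 WR R5
[12] I4 EX
[13] I4 WR R3
[14] I5→FPADD
[15] I5 RO, I6→FPMUL
[16] I6 RO
[18] I5 EX
[19] I5 WR R2
[20] I7→FPADD
[21] I6 EX, I7 RO
[22] I6 WR R0
[24] I7 EX
[25] I7 WR R2

I5 = (14, 15, 18, 19)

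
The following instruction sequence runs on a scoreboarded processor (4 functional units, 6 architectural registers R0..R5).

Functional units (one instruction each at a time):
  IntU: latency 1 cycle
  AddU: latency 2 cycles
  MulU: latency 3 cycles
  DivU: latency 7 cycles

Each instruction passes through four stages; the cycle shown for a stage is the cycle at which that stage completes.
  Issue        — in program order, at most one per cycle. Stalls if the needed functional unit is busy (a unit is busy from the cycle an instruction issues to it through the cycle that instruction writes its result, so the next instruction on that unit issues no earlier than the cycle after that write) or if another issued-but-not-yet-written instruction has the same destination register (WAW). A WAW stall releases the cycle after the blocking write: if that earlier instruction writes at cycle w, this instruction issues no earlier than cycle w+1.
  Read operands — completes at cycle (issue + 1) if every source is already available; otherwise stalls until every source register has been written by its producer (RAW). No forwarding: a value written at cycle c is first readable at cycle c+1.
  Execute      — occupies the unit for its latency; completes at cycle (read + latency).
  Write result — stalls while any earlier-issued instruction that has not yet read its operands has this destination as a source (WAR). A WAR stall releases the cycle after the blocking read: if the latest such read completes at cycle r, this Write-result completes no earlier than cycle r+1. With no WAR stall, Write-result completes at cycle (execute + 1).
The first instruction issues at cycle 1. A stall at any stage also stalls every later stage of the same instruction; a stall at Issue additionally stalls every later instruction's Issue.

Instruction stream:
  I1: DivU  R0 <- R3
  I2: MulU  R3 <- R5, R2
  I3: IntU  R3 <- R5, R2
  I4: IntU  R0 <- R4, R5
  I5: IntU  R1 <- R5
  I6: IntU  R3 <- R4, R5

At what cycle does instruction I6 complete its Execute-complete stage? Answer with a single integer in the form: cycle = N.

cycle = 22

t=1  issue I1 (DivU)
t=2  I1 read-ops; issue I2 (MulU)
t=3  I2 read-ops
t=6  I2 finished on MulU
t=7  I2→R3
t=8  issue I3 (IntU)
t=9  I1 finished on DivU; I3 read-ops
t=10  I1→R0; I3 finished on IntU
t=11  I3→R3
t=12  issue I4 (IntU)
t=13  I4 read-ops
t=14  I4 finished on IntU
t=15  I4→R0
t=16  issue I5 (IntU)
t=17  I5 read-ops
t=18  I5 finished on IntU
t=19  I5→R1
t=20  issue I6 (IntU)
t=21  I6 read-ops
t=22  I6 finished on IntU
t=23  I6→R3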